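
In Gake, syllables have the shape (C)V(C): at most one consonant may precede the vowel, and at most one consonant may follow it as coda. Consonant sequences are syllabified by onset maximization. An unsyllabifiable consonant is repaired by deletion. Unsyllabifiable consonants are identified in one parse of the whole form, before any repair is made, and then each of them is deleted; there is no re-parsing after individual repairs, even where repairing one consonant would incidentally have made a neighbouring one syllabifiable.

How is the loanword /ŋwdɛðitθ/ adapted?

dɛðit

The consonants /ŋ/, /w/, /θ/ cannot be parsed into a legal (C)V(C) syllable (at most one coda consonant is licensed; onsets are limited to one consonant).
Deleting the stranded consonants removes /ŋ/, /w/, /θ/.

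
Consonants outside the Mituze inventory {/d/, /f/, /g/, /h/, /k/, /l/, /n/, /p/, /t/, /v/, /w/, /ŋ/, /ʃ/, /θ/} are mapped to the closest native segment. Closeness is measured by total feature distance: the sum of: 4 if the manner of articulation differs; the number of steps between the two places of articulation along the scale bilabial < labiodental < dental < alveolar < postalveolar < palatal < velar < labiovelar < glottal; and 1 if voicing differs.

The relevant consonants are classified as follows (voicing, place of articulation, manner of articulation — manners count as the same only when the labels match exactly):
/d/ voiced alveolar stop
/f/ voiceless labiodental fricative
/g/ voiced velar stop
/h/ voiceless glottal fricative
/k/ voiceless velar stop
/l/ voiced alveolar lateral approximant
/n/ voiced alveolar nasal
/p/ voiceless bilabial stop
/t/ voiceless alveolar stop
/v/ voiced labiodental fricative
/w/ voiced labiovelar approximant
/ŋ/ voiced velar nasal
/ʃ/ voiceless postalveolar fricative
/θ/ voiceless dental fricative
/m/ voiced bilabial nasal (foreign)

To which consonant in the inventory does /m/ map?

/n/ is closest: same manner (nasal), place distance 3 (bilabial→alveolar), same voicing; total 3. Next closest is /p/ at distance 5.

n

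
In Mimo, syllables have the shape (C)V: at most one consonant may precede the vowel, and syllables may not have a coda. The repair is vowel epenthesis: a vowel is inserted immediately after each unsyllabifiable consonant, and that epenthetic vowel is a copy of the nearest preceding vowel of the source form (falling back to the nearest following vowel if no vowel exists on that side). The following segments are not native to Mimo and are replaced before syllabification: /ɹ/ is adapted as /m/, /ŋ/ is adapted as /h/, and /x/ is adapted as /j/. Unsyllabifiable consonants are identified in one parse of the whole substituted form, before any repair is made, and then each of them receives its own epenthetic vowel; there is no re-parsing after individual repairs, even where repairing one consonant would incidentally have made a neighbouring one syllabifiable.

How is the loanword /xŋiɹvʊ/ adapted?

jihimivʊ

Substitution: /x/ → /j/, /ŋ/ → /h/, /ɹ/ → /m/, giving /jhimvʊ/.
The consonants /j/, /m/ cannot be parsed into a legal (C)V syllable (no codas are permitted; onsets are limited to one consonant).
Epenthesis after each stranded consonant: /j/ → /ji/, /m/ → /mi/.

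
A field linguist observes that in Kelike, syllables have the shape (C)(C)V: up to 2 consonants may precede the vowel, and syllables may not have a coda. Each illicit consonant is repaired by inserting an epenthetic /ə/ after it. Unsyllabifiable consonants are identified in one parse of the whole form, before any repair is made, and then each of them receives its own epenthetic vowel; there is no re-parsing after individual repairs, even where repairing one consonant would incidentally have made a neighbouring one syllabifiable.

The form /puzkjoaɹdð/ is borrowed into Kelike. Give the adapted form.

puzəkjoaɹədəðə

Syllabifying with onset maximization leaves /z/, /ɹ/, /d/, /ð/ stranded (no codas are permitted; onsets may contain at most 2 consonants).
Inserting the epenthetic vowel yields /z/ → /zə/, /ɹ/ → /ɹə/, /d/ → /də/, /ð/ → /ðə/.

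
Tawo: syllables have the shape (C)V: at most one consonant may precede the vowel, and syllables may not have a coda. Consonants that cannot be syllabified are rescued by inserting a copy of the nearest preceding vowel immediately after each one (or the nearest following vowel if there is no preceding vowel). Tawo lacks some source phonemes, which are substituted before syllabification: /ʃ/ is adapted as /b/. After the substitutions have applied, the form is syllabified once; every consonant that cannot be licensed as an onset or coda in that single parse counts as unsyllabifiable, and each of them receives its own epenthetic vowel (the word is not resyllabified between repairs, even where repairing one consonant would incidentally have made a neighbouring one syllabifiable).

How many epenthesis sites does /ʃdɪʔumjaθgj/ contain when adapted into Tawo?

5

After substitution the input is /bdɪʔumjaθgj/.
The unsyllabifiable consonants are /b/, /m/, /θ/, /g/, /j/; each receives one epenthetic vowel.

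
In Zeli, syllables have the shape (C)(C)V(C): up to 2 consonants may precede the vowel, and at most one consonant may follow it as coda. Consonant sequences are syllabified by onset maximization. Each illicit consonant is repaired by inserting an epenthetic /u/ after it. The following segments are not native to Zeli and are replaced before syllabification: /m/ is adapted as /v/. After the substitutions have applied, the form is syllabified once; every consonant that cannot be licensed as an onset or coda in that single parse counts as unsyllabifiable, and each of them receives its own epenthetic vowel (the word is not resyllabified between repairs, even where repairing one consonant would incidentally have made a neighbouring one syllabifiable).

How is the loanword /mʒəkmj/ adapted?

Substitution: /m/ → /v/, giving /vʒəkvj/.
The consonants /v/, /j/ cannot be parsed into a legal (C)(C)V(C) syllable (at most one coda consonant is licensed; onsets may contain at most 2 consonants).
Epenthesis after each stranded consonant: /v/ → /vu/, /j/ → /ju/.

vʒəkvuju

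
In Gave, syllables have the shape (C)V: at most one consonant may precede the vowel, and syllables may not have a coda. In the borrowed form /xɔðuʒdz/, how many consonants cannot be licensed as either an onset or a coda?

3

Under (C)V, the unsyllabifiable consonants are /ʒ/, /d/, /z/ (no codas are permitted; onsets are limited to one consonant).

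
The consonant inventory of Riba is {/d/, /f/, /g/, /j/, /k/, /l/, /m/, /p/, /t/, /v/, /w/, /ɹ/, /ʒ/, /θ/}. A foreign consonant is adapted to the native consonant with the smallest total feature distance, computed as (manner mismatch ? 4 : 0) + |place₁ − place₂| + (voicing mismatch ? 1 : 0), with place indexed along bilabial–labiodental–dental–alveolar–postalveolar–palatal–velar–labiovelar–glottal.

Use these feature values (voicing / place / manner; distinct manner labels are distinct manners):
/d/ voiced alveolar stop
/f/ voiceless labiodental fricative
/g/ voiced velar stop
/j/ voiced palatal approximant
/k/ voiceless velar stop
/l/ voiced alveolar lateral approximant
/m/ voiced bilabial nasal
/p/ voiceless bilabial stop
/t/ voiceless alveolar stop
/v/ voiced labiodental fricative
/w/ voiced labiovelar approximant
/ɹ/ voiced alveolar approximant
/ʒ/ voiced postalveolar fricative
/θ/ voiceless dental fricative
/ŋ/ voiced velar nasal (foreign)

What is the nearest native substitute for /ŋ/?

/g/ is closest: manner differs (nasal→stop, +4), place distance 0 (velar→velar), same voicing; total 4. Next closest is /j/ at distance 5.

g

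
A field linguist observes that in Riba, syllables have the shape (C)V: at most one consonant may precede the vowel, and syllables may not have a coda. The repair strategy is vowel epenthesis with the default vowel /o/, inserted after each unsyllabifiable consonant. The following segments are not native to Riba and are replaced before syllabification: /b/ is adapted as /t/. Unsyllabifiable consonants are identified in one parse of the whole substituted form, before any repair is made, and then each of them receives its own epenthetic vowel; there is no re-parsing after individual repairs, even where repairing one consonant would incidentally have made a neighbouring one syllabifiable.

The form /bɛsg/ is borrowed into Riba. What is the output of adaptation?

Substitution: /b/ → /t/, giving /tɛsg/.
The consonants /s/, /g/ cannot be parsed into a legal (C)V syllable (no codas are permitted; onsets are limited to one consonant).
Each unlicensed consonant becomes the onset of a new syllable: /s/ → /so/, /g/ → /go/.

tɛsogo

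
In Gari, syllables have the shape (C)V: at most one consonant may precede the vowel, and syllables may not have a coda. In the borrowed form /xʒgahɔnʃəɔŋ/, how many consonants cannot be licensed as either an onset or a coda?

Under (C)V, the unsyllabifiable consonants are /x/, /ʒ/, /n/, /ŋ/ (no codas are permitted; onsets are limited to one consonant).

4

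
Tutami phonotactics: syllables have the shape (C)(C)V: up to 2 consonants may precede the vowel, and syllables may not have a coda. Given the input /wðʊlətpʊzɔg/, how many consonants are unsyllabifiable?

1

The consonants /g/ cannot be parsed into a legal (C)(C)V syllable (no codas are permitted; onsets may contain at most 2 consonants).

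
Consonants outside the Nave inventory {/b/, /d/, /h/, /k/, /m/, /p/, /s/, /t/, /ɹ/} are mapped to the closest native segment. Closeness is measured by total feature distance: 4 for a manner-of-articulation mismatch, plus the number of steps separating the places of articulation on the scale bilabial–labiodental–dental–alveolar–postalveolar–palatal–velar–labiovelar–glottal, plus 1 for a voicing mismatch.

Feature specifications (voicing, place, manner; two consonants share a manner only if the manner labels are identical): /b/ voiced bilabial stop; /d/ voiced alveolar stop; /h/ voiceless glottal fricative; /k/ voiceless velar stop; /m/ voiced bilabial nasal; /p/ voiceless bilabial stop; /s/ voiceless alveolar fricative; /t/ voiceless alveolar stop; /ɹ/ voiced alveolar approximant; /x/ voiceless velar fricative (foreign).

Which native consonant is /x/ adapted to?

h

/h/ is closest: same manner (fricative), place distance 2 (velar→glottal), same voicing; total 2. Next closest is /s/ at distance 3.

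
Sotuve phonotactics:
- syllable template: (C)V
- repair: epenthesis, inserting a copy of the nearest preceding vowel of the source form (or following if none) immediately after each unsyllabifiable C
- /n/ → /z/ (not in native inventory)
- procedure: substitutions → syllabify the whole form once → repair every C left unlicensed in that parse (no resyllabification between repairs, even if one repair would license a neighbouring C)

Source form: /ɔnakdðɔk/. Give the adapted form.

ɔzakadaðɔkɔ

Substitution: /n/ → /z/, giving /ɔzakdðɔk/.
The consonants /k/, /d/, /k/ cannot be parsed into a legal (C)V syllable (no codas are permitted; onsets are limited to one consonant).
Epenthesis after each stranded consonant: /k/ → /ka/, /d/ → /da/, /k/ → /kɔ/.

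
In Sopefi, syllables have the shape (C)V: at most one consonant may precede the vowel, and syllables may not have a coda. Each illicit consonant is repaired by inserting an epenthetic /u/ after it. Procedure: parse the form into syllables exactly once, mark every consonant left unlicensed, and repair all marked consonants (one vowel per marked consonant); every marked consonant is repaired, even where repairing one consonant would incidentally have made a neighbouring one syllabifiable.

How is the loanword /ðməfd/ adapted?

ðuməfudu

Syllabifying with onset maximization leaves /ð/, /f/, /d/ stranded (no codas are permitted; onsets are limited to one consonant).
Epenthesis after each stranded consonant: /ð/ → /ðu/, /f/ → /fu/, /d/ → /du/.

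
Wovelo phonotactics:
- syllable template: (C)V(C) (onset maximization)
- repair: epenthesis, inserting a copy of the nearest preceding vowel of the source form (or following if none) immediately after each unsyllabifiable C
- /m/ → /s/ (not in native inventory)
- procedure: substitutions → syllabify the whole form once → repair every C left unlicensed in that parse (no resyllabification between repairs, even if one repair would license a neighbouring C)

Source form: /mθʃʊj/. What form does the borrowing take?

Substitution: /m/ → /s/, giving /sθʃʊj/.
The consonants /s/, /θ/ cannot be parsed into a legal (C)V(C) syllable (at most one coda consonant is licensed; onsets are limited to one consonant).
Each unlicensed consonant becomes the onset of a new syllable: /s/ → /sʊ/, /θ/ → /θʊ/.

sʊθʊʃʊj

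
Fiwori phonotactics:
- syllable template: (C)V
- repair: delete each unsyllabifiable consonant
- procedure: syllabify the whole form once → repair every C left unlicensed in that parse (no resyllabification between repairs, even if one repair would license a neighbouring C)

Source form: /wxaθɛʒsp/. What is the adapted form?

Syllabifying with onset maximization leaves /w/, /ʒ/, /s/, /p/ stranded (no codas are permitted; onsets are limited to one consonant).
Deleting the stranded consonants removes /w/, /ʒ/, /s/, /p/.

xaθɛ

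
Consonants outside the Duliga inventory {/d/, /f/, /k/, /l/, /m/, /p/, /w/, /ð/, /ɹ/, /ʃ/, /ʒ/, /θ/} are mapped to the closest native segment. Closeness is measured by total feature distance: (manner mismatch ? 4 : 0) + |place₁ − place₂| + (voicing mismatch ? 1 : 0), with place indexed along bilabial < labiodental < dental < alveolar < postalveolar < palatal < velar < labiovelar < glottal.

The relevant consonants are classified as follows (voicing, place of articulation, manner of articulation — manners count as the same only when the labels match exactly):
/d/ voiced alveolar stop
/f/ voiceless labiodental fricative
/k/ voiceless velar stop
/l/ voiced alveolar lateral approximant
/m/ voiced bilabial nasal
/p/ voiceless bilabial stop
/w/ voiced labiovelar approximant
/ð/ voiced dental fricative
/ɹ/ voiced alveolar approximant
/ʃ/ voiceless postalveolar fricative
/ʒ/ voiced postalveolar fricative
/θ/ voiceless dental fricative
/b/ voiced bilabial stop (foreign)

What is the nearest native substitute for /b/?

/p/ is closest: same manner (stop), place distance 0 (bilabial→bilabial), voicing differs (+1); total 1. Next closest is /d/ at distance 3.

p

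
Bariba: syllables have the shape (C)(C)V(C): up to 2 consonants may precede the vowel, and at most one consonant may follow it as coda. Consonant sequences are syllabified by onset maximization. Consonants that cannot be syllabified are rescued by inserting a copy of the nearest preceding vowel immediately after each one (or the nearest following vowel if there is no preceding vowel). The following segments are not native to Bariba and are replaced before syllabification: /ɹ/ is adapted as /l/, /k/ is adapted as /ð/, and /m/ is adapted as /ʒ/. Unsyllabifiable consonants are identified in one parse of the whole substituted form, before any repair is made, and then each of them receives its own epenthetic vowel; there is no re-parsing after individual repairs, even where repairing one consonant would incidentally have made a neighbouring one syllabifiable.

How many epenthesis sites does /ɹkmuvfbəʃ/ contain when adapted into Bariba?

After substitution the input is /lðʒuvfbəʃ/.
The unsyllabifiable consonants are /l/; each receives one epenthetic vowel.

1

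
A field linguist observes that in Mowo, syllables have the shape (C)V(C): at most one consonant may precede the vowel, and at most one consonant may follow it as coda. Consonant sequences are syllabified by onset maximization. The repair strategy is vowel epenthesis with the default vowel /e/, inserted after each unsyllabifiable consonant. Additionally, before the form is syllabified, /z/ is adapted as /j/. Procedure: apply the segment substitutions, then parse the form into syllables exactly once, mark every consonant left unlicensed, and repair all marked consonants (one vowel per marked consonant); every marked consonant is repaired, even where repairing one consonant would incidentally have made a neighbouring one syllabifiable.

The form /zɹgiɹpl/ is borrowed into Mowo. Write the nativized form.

Substitution: /z/ → /j/, giving /jɹgiɹpl/.
Under (C)V(C), the unsyllabifiable consonants are /j/, /ɹ/, /p/, /l/ (at most one coda consonant is licensed; onsets are limited to one consonant).
Each unlicensed consonant becomes the onset of a new syllable: /j/ → /je/, /ɹ/ → /ɹe/, /p/ → /pe/, /l/ → /le/.

jeɹegiɹpele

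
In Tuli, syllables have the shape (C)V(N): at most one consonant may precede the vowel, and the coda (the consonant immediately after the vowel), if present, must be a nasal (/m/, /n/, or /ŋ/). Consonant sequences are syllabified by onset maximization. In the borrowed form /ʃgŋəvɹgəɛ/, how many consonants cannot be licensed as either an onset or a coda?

4

Syllabifying with onset maximization leaves /ʃ/, /g/, /v/, /ɹ/ stranded (only a nasal (/m/, /n/, or /ŋ/) is licensed in coda position; onsets are limited to one consonant).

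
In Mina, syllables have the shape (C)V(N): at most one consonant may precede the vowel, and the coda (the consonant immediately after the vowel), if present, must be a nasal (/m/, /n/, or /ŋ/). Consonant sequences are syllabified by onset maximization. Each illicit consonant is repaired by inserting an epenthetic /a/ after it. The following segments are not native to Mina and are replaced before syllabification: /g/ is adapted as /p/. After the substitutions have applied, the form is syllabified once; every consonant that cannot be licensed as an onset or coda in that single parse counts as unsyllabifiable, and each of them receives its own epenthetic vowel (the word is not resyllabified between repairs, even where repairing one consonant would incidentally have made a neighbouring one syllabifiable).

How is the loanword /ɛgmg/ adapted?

Substitution: /g/ → /p/, giving /ɛpmp/.
The consonants /p/, /m/, /p/ cannot be parsed into a legal (C)V(N) syllable (only a nasal (/m/, /n/, or /ŋ/) is licensed in coda position; onsets are limited to one consonant).
Inserting the epenthetic vowel yields /p/ → /pa/, /m/ → /ma/, /p/ → /pa/.

ɛpamapa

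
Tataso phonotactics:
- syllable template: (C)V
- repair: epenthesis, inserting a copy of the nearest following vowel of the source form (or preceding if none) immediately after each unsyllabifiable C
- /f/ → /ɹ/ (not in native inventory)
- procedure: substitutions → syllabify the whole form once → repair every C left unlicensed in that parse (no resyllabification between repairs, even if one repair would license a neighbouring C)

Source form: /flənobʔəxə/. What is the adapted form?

Substitution: /f/ → /ɹ/, giving /ɹlənobʔəxə/.
Syllabifying with onset maximization leaves /ɹ/, /b/ stranded (no codas are permitted; onsets are limited to one consonant).
Inserting the epenthetic vowel yields /ɹ/ → /ɹə/, /b/ → /bə/.

ɹələnobəʔəxə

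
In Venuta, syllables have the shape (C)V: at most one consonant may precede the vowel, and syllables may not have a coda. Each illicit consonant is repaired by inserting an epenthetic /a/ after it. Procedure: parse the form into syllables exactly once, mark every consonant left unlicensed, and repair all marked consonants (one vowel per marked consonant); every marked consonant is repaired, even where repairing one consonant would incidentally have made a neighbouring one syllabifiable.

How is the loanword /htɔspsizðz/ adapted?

hatɔsapasizaðaza

Syllabifying with onset maximization leaves /h/, /s/, /p/, /z/, /ð/, /z/ stranded (no codas are permitted; onsets are limited to one consonant).
Epenthesis after each stranded consonant: /h/ → /ha/, /s/ → /sa/, /p/ → /pa/, /z/ → /za/, /ð/ → /ða/, /z/ → /za/.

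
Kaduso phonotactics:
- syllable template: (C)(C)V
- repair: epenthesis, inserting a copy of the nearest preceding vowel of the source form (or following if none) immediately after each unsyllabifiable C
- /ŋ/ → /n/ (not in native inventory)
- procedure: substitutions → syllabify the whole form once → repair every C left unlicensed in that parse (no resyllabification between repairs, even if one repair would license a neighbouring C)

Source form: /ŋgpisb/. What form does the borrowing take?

nigpisibi

Substitution: /ŋ/ → /n/, giving /ngpisb/.
Under (C)(C)V, the unsyllabifiable consonants are /n/, /s/, /b/ (no codas are permitted; onsets may contain at most 2 consonants).
Epenthesis after each stranded consonant: /n/ → /ni/, /s/ → /si/, /b/ → /bi/.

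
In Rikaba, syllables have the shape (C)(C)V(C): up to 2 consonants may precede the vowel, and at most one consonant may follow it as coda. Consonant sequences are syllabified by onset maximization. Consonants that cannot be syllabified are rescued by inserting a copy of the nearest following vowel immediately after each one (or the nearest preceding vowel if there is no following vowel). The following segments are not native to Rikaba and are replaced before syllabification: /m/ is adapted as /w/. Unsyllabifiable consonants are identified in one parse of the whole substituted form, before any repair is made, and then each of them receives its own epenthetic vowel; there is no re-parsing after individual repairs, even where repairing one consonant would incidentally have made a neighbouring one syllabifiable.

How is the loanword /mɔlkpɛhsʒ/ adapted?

Substitution: /m/ → /w/, giving /wɔlkpɛhsʒ/.
Under (C)(C)V(C), the unsyllabifiable consonants are /s/, /ʒ/ (at most one coda consonant is licensed; onsets may contain at most 2 consonants).
Each unlicensed consonant becomes the onset of a new syllable: /s/ → /sɛ/, /ʒ/ → /ʒɛ/.

wɔlkpɛhsɛʒɛ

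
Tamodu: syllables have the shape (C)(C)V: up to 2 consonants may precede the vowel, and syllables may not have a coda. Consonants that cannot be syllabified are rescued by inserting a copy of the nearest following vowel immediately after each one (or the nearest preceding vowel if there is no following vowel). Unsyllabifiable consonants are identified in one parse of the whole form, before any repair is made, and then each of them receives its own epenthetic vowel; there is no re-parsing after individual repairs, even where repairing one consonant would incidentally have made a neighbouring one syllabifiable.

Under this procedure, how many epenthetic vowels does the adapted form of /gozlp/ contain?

3

The unsyllabifiable consonants are /z/, /l/, /p/; each receives one epenthetic vowel.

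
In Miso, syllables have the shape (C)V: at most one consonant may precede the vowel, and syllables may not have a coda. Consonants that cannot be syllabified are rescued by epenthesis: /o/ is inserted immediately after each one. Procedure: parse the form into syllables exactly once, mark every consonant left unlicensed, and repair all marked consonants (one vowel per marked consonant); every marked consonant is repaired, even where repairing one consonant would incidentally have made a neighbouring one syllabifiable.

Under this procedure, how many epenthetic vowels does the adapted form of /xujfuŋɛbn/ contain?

3

The unsyllabifiable consonants are /j/, /b/, /n/; each receives one epenthetic vowel.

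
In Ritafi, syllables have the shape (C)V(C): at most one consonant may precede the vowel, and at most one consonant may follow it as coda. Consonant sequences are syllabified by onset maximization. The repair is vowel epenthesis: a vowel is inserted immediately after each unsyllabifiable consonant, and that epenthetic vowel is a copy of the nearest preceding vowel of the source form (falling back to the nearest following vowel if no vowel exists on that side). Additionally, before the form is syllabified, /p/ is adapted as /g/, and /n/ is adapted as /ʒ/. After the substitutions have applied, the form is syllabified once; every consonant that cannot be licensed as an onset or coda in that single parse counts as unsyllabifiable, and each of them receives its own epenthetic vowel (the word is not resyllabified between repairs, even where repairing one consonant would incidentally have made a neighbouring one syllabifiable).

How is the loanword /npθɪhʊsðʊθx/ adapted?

Substitution: /n/ → /ʒ/, /p/ → /g/, giving /ʒgθɪhʊsðʊθx/.
Under (C)V(C), the unsyllabifiable consonants are /ʒ/, /g/, /x/ (at most one coda consonant is licensed; onsets are limited to one consonant).
Epenthesis after each stranded consonant: /ʒ/ → /ʒɪ/, /g/ → /gɪ/, /x/ → /xʊ/.

ʒɪgɪθɪhʊsðʊθxʊ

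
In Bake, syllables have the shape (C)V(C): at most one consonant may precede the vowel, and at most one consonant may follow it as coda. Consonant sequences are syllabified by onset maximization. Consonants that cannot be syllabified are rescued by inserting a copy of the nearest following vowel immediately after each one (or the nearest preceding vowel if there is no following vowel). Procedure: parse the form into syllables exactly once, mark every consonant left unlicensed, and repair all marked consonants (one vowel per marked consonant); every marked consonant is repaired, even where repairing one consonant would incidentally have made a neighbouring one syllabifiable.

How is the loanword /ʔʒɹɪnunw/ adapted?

Under (C)V(C), the unsyllabifiable consonants are /ʔ/, /ʒ/, /w/ (at most one coda consonant is licensed; onsets are limited to one consonant).
Epenthesis after each stranded consonant: /ʔ/ → /ʔɪ/, /ʒ/ → /ʒɪ/, /w/ → /wu/.

ʔɪʒɪɹɪnunwu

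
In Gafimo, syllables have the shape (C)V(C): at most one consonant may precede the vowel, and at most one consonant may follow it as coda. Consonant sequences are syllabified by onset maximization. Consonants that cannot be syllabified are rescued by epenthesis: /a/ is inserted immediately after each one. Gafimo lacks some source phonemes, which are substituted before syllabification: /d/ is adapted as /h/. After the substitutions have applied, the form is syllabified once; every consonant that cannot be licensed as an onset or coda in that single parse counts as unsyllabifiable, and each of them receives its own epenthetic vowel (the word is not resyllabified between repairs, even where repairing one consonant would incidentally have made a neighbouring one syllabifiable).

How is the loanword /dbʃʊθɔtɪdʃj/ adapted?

habaʃʊθɔtɪhʃaja

Substitution: /d/ → /h/, giving /hbʃʊθɔtɪhʃj/.
The consonants /h/, /b/, /ʃ/, /j/ cannot be parsed into a legal (C)V(C) syllable (at most one coda consonant is licensed; onsets are limited to one consonant).
Epenthesis after each stranded consonant: /h/ → /ha/, /b/ → /ba/, /ʃ/ → /ʃa/, /j/ → /ja/.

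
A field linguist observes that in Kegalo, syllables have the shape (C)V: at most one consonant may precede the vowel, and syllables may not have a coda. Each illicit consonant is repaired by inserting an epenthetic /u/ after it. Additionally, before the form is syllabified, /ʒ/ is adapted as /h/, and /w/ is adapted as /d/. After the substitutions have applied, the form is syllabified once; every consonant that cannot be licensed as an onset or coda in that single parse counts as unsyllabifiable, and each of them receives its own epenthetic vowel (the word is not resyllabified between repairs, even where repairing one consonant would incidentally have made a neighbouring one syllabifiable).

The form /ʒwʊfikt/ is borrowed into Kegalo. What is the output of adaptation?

hudʊfikutu

Substitution: /ʒ/ → /h/, /w/ → /d/, giving /hdʊfikt/.
Syllabifying with onset maximization leaves /h/, /k/, /t/ stranded (no codas are permitted; onsets are limited to one consonant).
Epenthesis after each stranded consonant: /h/ → /hu/, /k/ → /ku/, /t/ → /tu/.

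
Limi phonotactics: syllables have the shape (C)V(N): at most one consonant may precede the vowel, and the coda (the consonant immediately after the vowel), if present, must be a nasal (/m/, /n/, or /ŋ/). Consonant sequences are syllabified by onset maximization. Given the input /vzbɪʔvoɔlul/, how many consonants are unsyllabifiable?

Under (C)V(N), the unsyllabifiable consonants are /v/, /z/, /ʔ/, /l/ (only a nasal (/m/, /n/, or /ŋ/) is licensed in coda position; onsets are limited to one consonant).

4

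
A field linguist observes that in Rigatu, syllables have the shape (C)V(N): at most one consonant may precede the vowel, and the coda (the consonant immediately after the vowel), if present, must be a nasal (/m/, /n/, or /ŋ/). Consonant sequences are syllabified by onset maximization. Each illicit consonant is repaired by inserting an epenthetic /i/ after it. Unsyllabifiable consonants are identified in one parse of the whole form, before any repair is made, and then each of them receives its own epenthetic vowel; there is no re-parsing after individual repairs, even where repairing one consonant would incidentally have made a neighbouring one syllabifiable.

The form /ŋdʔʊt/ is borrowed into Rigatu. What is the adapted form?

ŋidiʔʊti

Under (C)V(N), the unsyllabifiable consonants are /ŋ/, /d/, /t/ (only a nasal (/m/, /n/, or /ŋ/) is licensed in coda position; onsets are limited to one consonant).
Each unlicensed consonant becomes the onset of a new syllable: /ŋ/ → /ŋi/, /d/ → /di/, /t/ → /ti/.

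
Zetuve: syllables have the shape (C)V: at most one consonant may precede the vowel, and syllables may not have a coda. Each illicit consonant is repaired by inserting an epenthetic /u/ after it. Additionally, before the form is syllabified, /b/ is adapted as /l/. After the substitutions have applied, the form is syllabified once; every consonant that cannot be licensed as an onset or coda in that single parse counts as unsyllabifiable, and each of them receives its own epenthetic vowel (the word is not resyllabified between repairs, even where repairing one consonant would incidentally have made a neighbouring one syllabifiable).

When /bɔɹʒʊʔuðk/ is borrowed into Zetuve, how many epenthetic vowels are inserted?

After substitution the input is /lɔɹʒʊʔuðk/.
The unsyllabifiable consonants are /ɹ/, /ð/, /k/; each receives one epenthetic vowel.

3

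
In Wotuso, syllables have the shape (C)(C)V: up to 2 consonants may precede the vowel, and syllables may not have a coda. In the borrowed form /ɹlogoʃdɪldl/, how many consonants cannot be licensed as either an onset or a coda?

The consonants /l/, /d/, /l/ cannot be parsed into a legal (C)(C)V syllable (no codas are permitted; onsets may contain at most 2 consonants).

3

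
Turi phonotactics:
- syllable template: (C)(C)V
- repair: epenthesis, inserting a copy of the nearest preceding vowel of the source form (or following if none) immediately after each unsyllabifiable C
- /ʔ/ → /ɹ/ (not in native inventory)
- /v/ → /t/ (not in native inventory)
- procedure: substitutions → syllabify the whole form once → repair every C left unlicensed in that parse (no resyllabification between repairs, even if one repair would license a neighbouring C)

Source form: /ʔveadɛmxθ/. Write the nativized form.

ɹteadɛmɛxɛθɛ

Substitution: /ʔ/ → /ɹ/, /v/ → /t/, giving /ɹteadɛmxθ/.
The consonants /m/, /x/, /θ/ cannot be parsed into a legal (C)(C)V syllable (no codas are permitted; onsets may contain at most 2 consonants).
Epenthesis after each stranded consonant: /m/ → /mɛ/, /x/ → /xɛ/, /θ/ → /θɛ/.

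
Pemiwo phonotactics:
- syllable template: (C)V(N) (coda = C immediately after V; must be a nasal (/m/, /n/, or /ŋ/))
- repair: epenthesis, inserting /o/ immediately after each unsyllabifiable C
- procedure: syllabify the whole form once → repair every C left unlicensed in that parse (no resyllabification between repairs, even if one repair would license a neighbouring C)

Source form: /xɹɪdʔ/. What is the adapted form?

xoɹɪdoʔo

Syllabifying with onset maximization leaves /x/, /d/, /ʔ/ stranded (only a nasal (/m/, /n/, or /ŋ/) is licensed in coda position; onsets are limited to one consonant).
Epenthesis after each stranded consonant: /x/ → /xo/, /d/ → /do/, /ʔ/ → /ʔo/.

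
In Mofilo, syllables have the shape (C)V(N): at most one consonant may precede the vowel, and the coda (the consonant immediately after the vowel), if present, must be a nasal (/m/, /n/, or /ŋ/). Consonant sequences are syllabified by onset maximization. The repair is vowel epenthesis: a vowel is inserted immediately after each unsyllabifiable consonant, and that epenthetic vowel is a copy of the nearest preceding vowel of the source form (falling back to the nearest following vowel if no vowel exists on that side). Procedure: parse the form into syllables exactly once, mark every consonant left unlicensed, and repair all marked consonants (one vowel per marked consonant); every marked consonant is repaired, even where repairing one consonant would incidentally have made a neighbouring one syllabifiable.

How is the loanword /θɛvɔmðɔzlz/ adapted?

Under (C)V(N), the unsyllabifiable consonants are /z/, /l/, /z/ (only a nasal (/m/, /n/, or /ŋ/) is licensed in coda position; onsets are limited to one consonant).
Inserting the epenthetic vowel yields /z/ → /zɔ/, /l/ → /lɔ/, /z/ → /zɔ/.

θɛvɔmðɔzɔlɔzɔ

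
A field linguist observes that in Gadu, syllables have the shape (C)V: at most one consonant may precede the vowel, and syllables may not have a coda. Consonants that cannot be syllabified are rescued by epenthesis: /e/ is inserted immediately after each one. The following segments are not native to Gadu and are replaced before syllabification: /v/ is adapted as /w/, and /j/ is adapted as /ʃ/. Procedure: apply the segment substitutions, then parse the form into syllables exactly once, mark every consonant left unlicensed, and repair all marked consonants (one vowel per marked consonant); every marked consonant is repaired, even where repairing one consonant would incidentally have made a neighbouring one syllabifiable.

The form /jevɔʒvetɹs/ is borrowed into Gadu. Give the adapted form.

ʃewɔʒeweteɹese

Substitution: /j/ → /ʃ/, /v/ → /w/, giving /ʃewɔʒwetɹs/.
The consonants /ʒ/, /t/, /ɹ/, /s/ cannot be parsed into a legal (C)V syllable (no codas are permitted; onsets are limited to one consonant).
Inserting the epenthetic vowel yields /ʒ/ → /ʒe/, /t/ → /te/, /ɹ/ → /ɹe/, /s/ → /se/.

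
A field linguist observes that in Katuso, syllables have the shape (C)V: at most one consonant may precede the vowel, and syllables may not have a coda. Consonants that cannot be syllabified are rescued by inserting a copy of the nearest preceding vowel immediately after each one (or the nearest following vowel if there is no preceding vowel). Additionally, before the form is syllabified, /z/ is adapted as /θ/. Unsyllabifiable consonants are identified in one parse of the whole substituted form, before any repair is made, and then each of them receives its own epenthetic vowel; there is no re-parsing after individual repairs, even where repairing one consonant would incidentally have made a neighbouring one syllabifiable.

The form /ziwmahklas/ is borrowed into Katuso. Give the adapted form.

Substitution: /z/ → /θ/, giving /θiwmahklas/.
Syllabifying with onset maximization leaves /w/, /h/, /k/, /s/ stranded (no codas are permitted; onsets are limited to one consonant).
Epenthesis after each stranded consonant: /w/ → /wi/, /h/ → /ha/, /k/ → /ka/, /s/ → /sa/.

θiwimahakalasa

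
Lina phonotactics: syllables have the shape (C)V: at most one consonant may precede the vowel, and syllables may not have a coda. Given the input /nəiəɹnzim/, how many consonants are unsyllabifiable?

The consonants /ɹ/, /n/, /m/ cannot be parsed into a legal (C)V syllable (no codas are permitted; onsets are limited to one consonant).

3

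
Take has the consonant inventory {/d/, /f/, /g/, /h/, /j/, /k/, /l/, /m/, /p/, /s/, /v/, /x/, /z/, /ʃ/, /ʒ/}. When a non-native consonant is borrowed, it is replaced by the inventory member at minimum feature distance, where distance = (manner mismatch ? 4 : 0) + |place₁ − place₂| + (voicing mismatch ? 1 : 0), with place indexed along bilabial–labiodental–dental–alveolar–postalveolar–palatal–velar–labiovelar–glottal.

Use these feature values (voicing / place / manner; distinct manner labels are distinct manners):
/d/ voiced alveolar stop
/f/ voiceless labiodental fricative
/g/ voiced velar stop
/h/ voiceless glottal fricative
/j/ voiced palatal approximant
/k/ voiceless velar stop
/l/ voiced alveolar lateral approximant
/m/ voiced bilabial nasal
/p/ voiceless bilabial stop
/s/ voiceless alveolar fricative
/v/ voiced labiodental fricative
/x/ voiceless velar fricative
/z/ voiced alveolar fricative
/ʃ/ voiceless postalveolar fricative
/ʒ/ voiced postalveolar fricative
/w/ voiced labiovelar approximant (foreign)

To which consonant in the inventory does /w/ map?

/j/ is closest: same manner (approximant), place distance 2 (labiovelar→palatal), same voicing; total 2. Next closest is /g/ at distance 5.

j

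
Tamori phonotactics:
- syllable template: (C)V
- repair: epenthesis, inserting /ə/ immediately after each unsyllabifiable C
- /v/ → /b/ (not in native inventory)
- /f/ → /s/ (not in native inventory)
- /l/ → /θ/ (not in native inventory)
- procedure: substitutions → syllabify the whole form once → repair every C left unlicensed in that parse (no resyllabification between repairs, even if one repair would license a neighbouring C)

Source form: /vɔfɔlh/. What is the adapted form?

Substitution: /v/ → /b/, /f/ → /s/, /l/ → /θ/, giving /bɔsɔθh/.
The consonants /θ/, /h/ cannot be parsed into a legal (C)V syllable (no codas are permitted; onsets are limited to one consonant).
Each unlicensed consonant becomes the onset of a new syllable: /θ/ → /θə/, /h/ → /hə/.

bɔsɔθəhə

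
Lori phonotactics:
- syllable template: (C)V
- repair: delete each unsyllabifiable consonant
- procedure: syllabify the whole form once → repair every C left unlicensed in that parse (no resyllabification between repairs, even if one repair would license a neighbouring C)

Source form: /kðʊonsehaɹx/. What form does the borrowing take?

Syllabifying with onset maximization leaves /k/, /n/, /ɹ/, /x/ stranded (no codas are permitted; onsets are limited to one consonant).
Deletion applies to /k/, /n/, /ɹ/, /x/.

ðʊoseha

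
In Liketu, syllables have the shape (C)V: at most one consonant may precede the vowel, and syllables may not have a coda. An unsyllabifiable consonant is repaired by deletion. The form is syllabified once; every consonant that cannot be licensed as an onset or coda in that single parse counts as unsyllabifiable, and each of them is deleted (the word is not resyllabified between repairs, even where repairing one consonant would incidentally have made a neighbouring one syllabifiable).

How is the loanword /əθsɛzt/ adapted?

əsɛ

The consonants /θ/, /z/, /t/ cannot be parsed into a legal (C)V syllable (no codas are permitted; onsets are limited to one consonant).
Deleting the stranded consonants removes /θ/, /z/, /t/.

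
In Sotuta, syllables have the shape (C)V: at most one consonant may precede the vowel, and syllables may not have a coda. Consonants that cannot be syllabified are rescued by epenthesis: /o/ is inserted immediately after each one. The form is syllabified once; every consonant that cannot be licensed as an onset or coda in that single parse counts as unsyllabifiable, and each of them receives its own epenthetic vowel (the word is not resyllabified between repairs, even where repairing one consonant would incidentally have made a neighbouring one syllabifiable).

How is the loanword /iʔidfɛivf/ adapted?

iʔidofɛivofo

Under (C)V, the unsyllabifiable consonants are /d/, /v/, /f/ (no codas are permitted; onsets are limited to one consonant).
Epenthesis after each stranded consonant: /d/ → /do/, /v/ → /vo/, /f/ → /fo/.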